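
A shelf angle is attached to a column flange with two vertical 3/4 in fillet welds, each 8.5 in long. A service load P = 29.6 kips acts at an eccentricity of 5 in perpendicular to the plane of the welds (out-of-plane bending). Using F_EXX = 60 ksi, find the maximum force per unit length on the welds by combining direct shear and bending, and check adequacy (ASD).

f_max ≈ 6.39 kip/in; adequate

L_w = 2 × 8.5 = 17 in; section modulus (unit throat) S = 2 × L²/6 = 24.08 in².
Direct shear f_v = P/L_w = 29.6/17 = 1.741 kip/in.
Moment M = P × e = 29.6 × 5 = 148 kip·in; bending f_b = M/S = 6.145 kip/in.
f_max = √(f_v² + f_b²) = √(1.741² + 6.145²) = 6.387 kip/in.
r_n/Ω = (1/2.0) × 0.6 × 60 × (0.707 × 0.75) = 9.544 kip/in → adequate.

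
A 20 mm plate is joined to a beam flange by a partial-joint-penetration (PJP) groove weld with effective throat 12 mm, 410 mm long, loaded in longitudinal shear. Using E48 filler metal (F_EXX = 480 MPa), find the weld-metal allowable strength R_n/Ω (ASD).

R_n/Ω ≈ 708 kN

Effective throat (given) t_e = 12 mm.
A_we = 12 × 410 = 4920 mm².
F_nw = 0.6 F_EXX = 288 MPa.
R_n/Ω = (288 × 4920) / 2.0 × 10⁻³ = 708.5 kN.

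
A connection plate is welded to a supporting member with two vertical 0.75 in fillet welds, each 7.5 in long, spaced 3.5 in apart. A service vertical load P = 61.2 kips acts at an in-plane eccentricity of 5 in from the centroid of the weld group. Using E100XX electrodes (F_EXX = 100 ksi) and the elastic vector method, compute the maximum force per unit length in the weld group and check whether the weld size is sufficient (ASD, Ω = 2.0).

f_max ≈ 13.1 kip/in; adequate

Total weld length L_w = 15 in. Treat welds as unit-width lines.
Polar moment about centroid: J = 2[d³/12 + d(b/2)²] = 2[7.5³/12 + 7.5×1.75²] = 116.2 in³.
Direct shear f_v = P/L_w = 61.2 / 15 = 4.08 kip/in (vertical).
Torsion M = P·e = 61.2 × 5 = 306 kip·in.
Critical point at (x, y) = (1.75, 3.75) from centroid. f_tx = M·y/J = 9.871 kip/in; f_ty = M·x/J = 4.606 kip/in.
Resultant f_max = √[f_tx² + (f_v + f_ty)²] = √[9.871² + (4.08 + 4.606)²] = 13.15 kip/in.
Capacity per unit length: r_n/Ω = (1/2.0) × 0.6 × 100 × (0.707 × 0.75) = 15.91 kip/in.
13.15 ≤ 15.91 → adequate.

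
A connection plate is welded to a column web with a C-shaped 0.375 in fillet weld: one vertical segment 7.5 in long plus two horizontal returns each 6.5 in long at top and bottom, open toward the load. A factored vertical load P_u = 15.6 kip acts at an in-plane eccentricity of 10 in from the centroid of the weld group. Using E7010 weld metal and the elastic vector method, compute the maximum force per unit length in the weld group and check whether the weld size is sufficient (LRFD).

f_max ≈ 3.5 kip/in; adequate

E70XX → F_EXX = 70 ksi.
Total weld length L_w = 20.5 in. Treat welds as unit-width lines.
Centroid: x̄ = 2×6.5×3.25 / 20.5 = 2.061 in from the vertical weld.
Polar moment about centroid: J = I_x + I_y = [7.5³/12 + 2×6.5×3.75²] + [7.5×2.061² + 2(6.5³/12 + 6.5×1.189²)] = 314 in³.
Direct shear f_v = P/L_w = 15.6 / 20.5 = 0.761 kip/in (vertical).
Torsion M = P·e = 15.6 × 10 = 156 kip·in.
Critical point at (x, y) = (4.439, 3.75) from centroid. f_tx = M·y/J = 1.863 kip/in; f_ty = M·x/J = 2.206 kip/in.
Resultant f_max = √[f_tx² + (f_v + f_ty)²] = √[1.863² + (0.761 + 2.206)²] = 3.503 kip/in.
Capacity per unit length: φr_n = 0.75 × 0.6 × 70 × (0.707 × 0.375) = 8.351 kip/in.
3.503 ≤ 8.351 → adequate.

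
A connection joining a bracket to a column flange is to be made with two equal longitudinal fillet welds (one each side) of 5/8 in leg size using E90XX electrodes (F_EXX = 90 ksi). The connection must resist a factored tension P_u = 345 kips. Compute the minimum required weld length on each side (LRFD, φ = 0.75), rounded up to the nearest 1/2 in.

Throat t_e = 0.707 × 0.625 = 0.4419 in.
φr_n = 0.75 × 0.6 × 90 × 0.4419 = 17.9 kips/in.
L_req = P_u / φr_n = 345 / 17.9 = 19.28 in total.
Per side: 19.28 / 2 = 9.639 in.
Round up → use L = 10 in on each side.

L = 10 in on each side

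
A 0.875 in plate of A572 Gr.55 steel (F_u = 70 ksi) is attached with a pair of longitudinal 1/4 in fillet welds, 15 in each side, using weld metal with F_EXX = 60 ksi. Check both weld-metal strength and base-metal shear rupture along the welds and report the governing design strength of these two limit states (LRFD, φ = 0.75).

t_e = 0.707 × 0.25 = 0.1767 in; L = 30 in.
Weld metal: φR_n = 0.75 × 0.6 × 60 × 0.1767 × 30 = 143.2 kips.
Base metal (shear rupture): φR_n = 0.75 × 0.6 × 70 × 0.875 × 30 = 826.9 kips.
Governing: weld metal.

φR_n ≈ 143 kips (weld metal governs)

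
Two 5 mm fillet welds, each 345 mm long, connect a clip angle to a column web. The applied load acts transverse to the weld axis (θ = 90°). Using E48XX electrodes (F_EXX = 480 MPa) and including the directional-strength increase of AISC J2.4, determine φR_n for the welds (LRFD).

t_e = 0.707 × 5 = 3.535 mm; A_we = 3.535 × 690 = 2439 mm².
Directional factor: 1.0 + 0.5 sin^1.5(90°) = 1.5.
F_nw = 0.6 × 480 × 1.5 = 432 MPa.
φR_n = 0.75 × 432 × 2439 × 10⁻³ = 790.3 kN.

φR_n ≈ 790 kN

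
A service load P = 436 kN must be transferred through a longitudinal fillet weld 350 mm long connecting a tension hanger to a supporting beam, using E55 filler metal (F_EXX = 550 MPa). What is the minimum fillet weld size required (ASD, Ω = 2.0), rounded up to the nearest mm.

w = 11 mm

Total weld length L = 350 mm.
Required throat t_e = P × Ω / (0.6 F_EXX × L) = 436 × 2.0 / (0.6 × 550 × 350 × 10⁻³) = 7.55 mm.
Required leg w = t_e / 0.707 = 10.68 mm → use 11 mm.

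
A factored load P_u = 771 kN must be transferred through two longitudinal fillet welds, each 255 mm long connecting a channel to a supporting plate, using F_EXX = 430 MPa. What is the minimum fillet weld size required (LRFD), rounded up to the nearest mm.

Total weld length L = 510 mm.
Required throat t_e = P_u / (φ × 0.6 F_EXX × L) = 771 / (0.75 × 0.6 × 430 × 510 × 10⁻³) = 7.813 mm.
Required leg w = t_e / 0.707 = 11.05 mm → use 12 mm.

w = 12 mm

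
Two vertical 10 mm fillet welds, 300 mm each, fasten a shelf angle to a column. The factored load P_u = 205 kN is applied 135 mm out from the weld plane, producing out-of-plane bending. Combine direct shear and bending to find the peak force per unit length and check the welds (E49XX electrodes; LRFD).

E49XX → F_EXX = 490 MPa.
L_w = 2 × 300 = 600 mm; section modulus (unit throat) S = 2 × L²/6 = 30000 mm².
Direct shear f_v = P/L_w = 205×10³/600 = 341.7 N/mm.
Moment M = P × e = 205×10³ × 135 = 27675000 N·mm; bending f_b = M/S = 922.5 N/mm.
f_max = √(f_v² + f_b²) = √(341.7² + 922.5²) = 983.7 N/mm.
φr_n = 0.75 × 0.6 × 490 × (0.707 × 10) = 1559 N/mm → adequate.

f_max ≈ 984 N/mm; adequate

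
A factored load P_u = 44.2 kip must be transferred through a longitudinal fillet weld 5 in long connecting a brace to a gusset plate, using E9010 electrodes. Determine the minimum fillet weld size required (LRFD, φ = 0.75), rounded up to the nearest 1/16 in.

E90XX → F_EXX = 90 ksi.
Total weld length L = 5 in.
Required throat t_e = P_u / (φ × 0.6 F_EXX × L) = 44.2 / (0.75 × 0.6 × 90 × 5) = 0.2183 in.
Required leg w = t_e / 0.707 = 0.3087 in → use 5/16 in.

w = 5/16 in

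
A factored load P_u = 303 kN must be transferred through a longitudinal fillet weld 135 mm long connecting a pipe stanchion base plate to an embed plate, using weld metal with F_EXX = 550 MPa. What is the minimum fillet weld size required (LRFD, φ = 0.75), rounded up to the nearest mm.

Total weld length L = 135 mm.
Required throat t_e = P_u / (φ × 0.6 F_EXX × L) = 303 / (0.75 × 0.6 × 550 × 135 × 10⁻³) = 9.068 mm.
Required leg w = t_e / 0.707 = 12.83 mm → use 13 mm.

w = 13 mm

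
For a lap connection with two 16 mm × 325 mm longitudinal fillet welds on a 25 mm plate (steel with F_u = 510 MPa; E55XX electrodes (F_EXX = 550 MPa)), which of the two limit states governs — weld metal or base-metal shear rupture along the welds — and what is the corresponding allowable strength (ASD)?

R_n/Ω ≈ 1210 kN (weld metal governs)

t_e = 0.707 × 16 = 11.31 mm; L = 650 mm.
Weld metal: R_n/Ω = (1/2.0) × 0.6 × 550 × 11.31 × 650 × 10⁻³ = 1213 kN.
Base metal (shear rupture): R_n/Ω = (1/2.0) × 0.6 × 510 × 25 × 650 × 10⁻³ = 2486 kN.
Governing: weld metal.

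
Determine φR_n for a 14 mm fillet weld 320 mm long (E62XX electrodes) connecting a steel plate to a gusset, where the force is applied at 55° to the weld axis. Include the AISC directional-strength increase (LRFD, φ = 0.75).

E62XX → F_EXX = 620 MPa.
t_e = 0.707 × 14 = 9.898 mm; A_we = 9.898 × 320 = 3167 mm².
Directional factor: 1.0 + 0.5 sin^1.5(55°) = 1.371.
F_nw = 0.6 × 620 × 1.371 = 509.9 MPa.
φR_n = 0.75 × 509.9 × 3167 × 10⁻³ = 1211 kN.

φR_n ≈ 1210 kN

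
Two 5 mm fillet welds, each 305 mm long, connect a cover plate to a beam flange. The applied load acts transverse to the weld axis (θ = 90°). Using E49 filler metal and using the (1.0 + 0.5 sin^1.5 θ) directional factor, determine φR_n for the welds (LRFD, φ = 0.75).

E49XX → F_EXX = 490 MPa.
t_e = 0.707 × 5 = 3.535 mm; A_we = 3.535 × 610 = 2156 mm².
Directional factor: 1.0 + 0.5 sin^1.5(90°) = 1.5.
F_nw = 0.6 × 490 × 1.5 = 441 MPa.
φR_n = 0.75 × 441 × 2156 × 10⁻³ = 713.2 kN.

φR_n ≈ 713 kN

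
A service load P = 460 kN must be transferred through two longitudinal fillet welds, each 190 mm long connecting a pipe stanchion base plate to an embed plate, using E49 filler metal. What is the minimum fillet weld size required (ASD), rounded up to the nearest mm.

w = 12 mm

E49XX → F_EXX = 490 MPa.
Total weld length L = 380 mm.
Required throat t_e = P × Ω / (0.6 F_EXX × L) = 460 × 2.0 / (0.6 × 490 × 380 × 10⁻³) = 8.235 mm.
Required leg w = t_e / 0.707 = 11.65 mm → use 12 mm.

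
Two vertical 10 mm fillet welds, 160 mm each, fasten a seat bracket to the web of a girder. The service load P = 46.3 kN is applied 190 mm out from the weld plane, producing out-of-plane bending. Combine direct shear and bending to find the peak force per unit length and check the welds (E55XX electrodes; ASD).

E55XX → F_EXX = 550 MPa.
L_w = 2 × 160 = 320 mm; section modulus (unit throat) S = 2 × L²/6 = 8533 mm².
Direct shear f_v = P/L_w = 46.3×10³/320 = 144.7 N/mm.
Moment M = P × e = 46.3×10³ × 190 = 8797000 N·mm; bending f_b = M/S = 1031 N/mm.
f_max = √(f_v² + f_b²) = √(144.7² + 1031²) = 1041 N/mm.
r_n/Ω = (1/2.0) × 0.6 × 550 × (0.707 × 10) = 1167 N/mm → adequate.

f_max ≈ 1040 N/mm; adequate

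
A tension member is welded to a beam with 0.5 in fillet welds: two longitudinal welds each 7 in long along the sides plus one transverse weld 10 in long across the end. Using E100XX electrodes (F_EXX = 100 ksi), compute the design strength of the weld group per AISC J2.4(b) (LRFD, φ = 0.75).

t_e = 0.707 × 0.5 = 0.3535 in.
R_nwl = 0.6 × 100 × 0.3535 × 14 = 296.9 kips (longitudinal, 2 welds).
R_nwt = 0.6 × 100 × 0.3535 × 10 = 212.1 kips (transverse, base value).
(i) R_nwl + R_nwt = 509 kips; (ii) 0.85 R_nwl + 1.5 R_nwt = 570.5 kips.
R_n = max = 570.5 kips [governs: (ii)]; φR_n = 427.9 kips.

φR_n ≈ 428 kips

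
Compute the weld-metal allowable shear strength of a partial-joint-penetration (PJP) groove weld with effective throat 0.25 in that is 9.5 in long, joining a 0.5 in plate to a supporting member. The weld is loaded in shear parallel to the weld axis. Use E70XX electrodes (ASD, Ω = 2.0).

R_n/Ω ≈ 49.9 kips

E70XX → F_EXX = 70 ksi.
Effective throat (given) t_e = 0.25 in.
A_we = 0.25 × 9.5 = 2.375 in².
F_nw = 0.6 F_EXX = 42 ksi.
R_n/Ω = (42 × 2.375) / 2.0 = 49.88 kips.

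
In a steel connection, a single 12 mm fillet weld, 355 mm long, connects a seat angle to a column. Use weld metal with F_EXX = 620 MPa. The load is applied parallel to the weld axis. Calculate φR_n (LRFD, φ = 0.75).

Effective throat t_e = 0.707 × 12 = 8.484 mm.
Total length L = 355 mm; A_we = 8.484 × 355 = 3012 mm².
F_nw = 0.6 F_EXX = 0.6 × 620 = 372 MPa.
φR_n = 0.75 × 372 × 3012 × 10⁻³ = 840.3 kN.

φR_n ≈ 840 kN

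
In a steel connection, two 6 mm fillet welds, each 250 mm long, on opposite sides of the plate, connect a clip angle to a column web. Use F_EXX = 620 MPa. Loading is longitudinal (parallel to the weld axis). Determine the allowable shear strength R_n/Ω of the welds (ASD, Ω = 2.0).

Effective throat t_e = 0.707 × 6 = 4.242 mm.
Total length L = 500 mm; A_we = 4.242 × 500 = 2121 mm².
F_nw = 0.6 F_EXX = 0.6 × 620 = 372 MPa.
R_n = 372 × 2121 × 10⁻³ = 789 kN; R_n/Ω = 789/2.0 = 394.5 kN.

R_n/Ω ≈ 395 kN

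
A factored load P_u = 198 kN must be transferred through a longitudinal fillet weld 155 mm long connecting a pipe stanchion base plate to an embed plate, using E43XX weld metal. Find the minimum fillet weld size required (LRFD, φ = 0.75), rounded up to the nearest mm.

E43XX → F_EXX = 430 MPa.
Total weld length L = 155 mm.
Required throat t_e = P_u / (φ × 0.6 F_EXX × L) = 198 / (0.75 × 0.6 × 430 × 155 × 10⁻³) = 6.602 mm.
Required leg w = t_e / 0.707 = 9.338 mm → use 10 mm.

w = 10 mm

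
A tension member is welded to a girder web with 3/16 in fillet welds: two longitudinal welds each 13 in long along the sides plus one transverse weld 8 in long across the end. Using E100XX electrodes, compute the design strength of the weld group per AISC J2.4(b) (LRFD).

E100XX → F_EXX = 100 ksi.
t_e = 0.707 × 0.1875 = 0.1326 in.
R_nwl = 0.6 × 100 × 0.1326 × 26 = 206.8 kips (longitudinal, 2 welds).
R_nwt = 0.6 × 100 × 0.1326 × 8 = 63.63 kips (transverse, base value).
(i) R_nwl + R_nwt = 270.4 kips; (ii) 0.85 R_nwl + 1.5 R_nwt = 271.2 kips.
R_n = max = 271.2 kips [governs: (ii)]; φR_n = 203.4 kips.

φR_n ≈ 203 kips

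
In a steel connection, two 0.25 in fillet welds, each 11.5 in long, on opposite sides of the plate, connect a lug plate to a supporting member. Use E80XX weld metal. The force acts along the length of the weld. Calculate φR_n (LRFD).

E80XX → F_EXX = 80 ksi.
Effective throat t_e = 0.707 × 0.25 = 0.1767 in.
Total length L = 23 in; A_we = 0.1767 × 23 = 4.065 in².
F_nw = 0.6 F_EXX = 0.6 × 80 = 48 ksi.
φR_n = 0.75 × 48 × 4.065 = 146.3 kips.

φR_n ≈ 146 kips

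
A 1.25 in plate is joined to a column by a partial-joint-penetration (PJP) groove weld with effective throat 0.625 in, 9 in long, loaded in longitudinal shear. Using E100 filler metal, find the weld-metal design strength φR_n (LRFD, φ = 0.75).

φR_n ≈ 253 kips

E100XX → F_EXX = 100 ksi.
Effective throat (given) t_e = 0.625 in.
A_we = 0.625 × 9 = 5.625 in².
F_nw = 0.6 F_EXX = 60 ksi.
φR_n = 0.75 × 60 × 5.625 = 253.1 kips.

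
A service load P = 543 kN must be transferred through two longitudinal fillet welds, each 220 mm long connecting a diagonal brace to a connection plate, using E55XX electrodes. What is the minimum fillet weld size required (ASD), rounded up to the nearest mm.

w = 11 mm

E55XX → F_EXX = 550 MPa.
Total weld length L = 440 mm.
Required throat t_e = P × Ω / (0.6 F_EXX × L) = 543 × 2.0 / (0.6 × 550 × 440 × 10⁻³) = 7.479 mm.
Required leg w = t_e / 0.707 = 10.58 mm → use 11 mm.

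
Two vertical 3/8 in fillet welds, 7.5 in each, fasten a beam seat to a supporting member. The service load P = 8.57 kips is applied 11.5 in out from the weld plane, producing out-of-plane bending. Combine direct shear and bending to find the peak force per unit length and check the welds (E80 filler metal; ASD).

E80XX → F_EXX = 80 ksi.
L_w = 2 × 7.5 = 15 in; section modulus (unit throat) S = 2 × L²/6 = 18.75 in².
Direct shear f_v = P/L_w = 8.57/15 = 0.5713 kip/in.
Moment M = P × e = 8.57 × 11.5 = 98.555 kip·in; bending f_b = M/S = 5.256 kip/in.
f_max = √(f_v² + f_b²) = √(0.5713² + 5.256²) = 5.287 kip/in.
r_n/Ω = (1/2.0) × 0.6 × 80 × (0.707 × 0.375) = 6.363 kip/in → adequate.

f_max ≈ 5.29 kip/in; adequate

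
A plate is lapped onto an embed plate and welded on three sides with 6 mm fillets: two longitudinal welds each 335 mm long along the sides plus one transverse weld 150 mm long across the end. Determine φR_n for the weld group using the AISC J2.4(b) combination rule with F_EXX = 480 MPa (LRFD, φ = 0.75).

φR_n ≈ 751 kN

t_e = 0.707 × 6 = 4.242 mm.
R_nwl = 0.6 × 480 × 4.242 × 670 × 10⁻³ = 818.5 kN (longitudinal, 2 welds).
R_nwt = 0.6 × 480 × 4.242 × 150 × 10⁻³ = 183.3 kN (transverse, base value).
(i) R_nwl + R_nwt = 1002 kN; (ii) 0.85 R_nwl + 1.5 R_nwt = 970.6 kN.
R_n = max = 1002 kN [governs: (i)]; φR_n = 751.3 kN.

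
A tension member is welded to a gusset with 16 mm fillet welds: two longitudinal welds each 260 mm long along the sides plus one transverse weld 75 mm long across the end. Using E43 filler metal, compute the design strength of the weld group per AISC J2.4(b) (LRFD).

E43XX → F_EXX = 430 MPa.
t_e = 0.707 × 16 = 11.31 mm.
R_nwl = 0.6 × 430 × 11.31 × 520 × 10⁻³ = 1518 kN (longitudinal, 2 welds).
R_nwt = 0.6 × 430 × 11.31 × 75 × 10⁻³ = 218.9 kN (transverse, base value).
(i) R_nwl + R_nwt = 1737 kN; (ii) 0.85 R_nwl + 1.5 R_nwt = 1618 kN.
R_n = max = 1737 kN [governs: (i)]; φR_n = 1302 kN.

φR_n ≈ 1300 kN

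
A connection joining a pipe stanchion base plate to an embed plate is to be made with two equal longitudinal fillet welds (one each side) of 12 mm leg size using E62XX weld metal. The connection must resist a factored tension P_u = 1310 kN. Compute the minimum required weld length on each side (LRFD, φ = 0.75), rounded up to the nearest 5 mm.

L = 280 mm on each side

E62XX → F_EXX = 620 MPa.
Throat t_e = 0.707 × 12 = 8.484 mm.
φr_n = 0.75 × 0.6 × 620 × 8.484 × 10⁻³ = 2.367 kN/mm.
L_req = P_u / φr_n = 1310 / 2.367 = 553.4 mm total.
Per side: 553.4 / 2 = 276.7 mm.
Round up → use L = 280 mm on each side.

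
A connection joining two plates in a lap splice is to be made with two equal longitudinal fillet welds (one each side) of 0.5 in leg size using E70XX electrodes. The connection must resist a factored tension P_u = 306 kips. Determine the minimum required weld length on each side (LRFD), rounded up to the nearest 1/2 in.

E70XX → F_EXX = 70 ksi.
Throat t_e = 0.707 × 0.5 = 0.3535 in.
φr_n = 0.75 × 0.6 × 70 × 0.3535 = 11.14 kips/in.
L_req = P_u / φr_n = 306 / 11.14 = 27.48 in total.
Per side: 27.48 / 2 = 13.74 in.
Round up → use L = 14 in on each side.

L = 14 in on each side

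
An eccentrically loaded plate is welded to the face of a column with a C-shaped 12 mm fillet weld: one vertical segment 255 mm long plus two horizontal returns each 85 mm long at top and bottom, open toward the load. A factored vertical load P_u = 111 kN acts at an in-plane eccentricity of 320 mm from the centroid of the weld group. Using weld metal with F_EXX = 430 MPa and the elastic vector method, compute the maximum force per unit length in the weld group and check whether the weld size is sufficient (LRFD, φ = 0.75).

f_max ≈ 1300 N/mm; adequate

Total weld length L_w = 425 mm. Treat welds as unit-width lines.
Centroid: x̄ = 2×85×42.5 / 425 = 17 mm from the vertical weld.
Polar moment about centroid: J = I_x + I_y = [255³/12 + 2×85×127.5²] + [255×17² + 2(85³/12 + 85×25.5²)] = 4432000 mm³.
Direct shear f_v = P/L_w = 111×10³ / 425 = 261.2 N/mm (vertical).
Torsion M = P·e = 111×10³ × 320 = 35520000 N·mm.
Critical point at (x, y) = (68, 127.5) from centroid. f_tx = M·y/J = 1022 N/mm; f_ty = M·x/J = 545 N/mm.
Resultant f_max = √[f_tx² + (f_v + f_ty)²] = √[1022² + (261.2 + 545)²] = 1302 N/mm.
Capacity per unit length: φr_n = 0.75 × 0.6 × 430 × (0.707 × 12) = 1642 N/mm.
1302 ≤ 1642 → adequate.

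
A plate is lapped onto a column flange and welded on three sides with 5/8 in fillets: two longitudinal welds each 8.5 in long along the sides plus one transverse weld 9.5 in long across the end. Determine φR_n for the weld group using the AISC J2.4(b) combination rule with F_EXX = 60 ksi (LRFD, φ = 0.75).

t_e = 0.707 × 0.625 = 0.4419 in.
R_nwl = 0.6 × 60 × 0.4419 × 17 = 270.4 kips (longitudinal, 2 welds).
R_nwt = 0.6 × 60 × 0.4419 × 9.5 = 151.1 kips (transverse, base value).
(i) R_nwl + R_nwt = 421.5 kips; (ii) 0.85 R_nwl + 1.5 R_nwt = 456.5 kips.
R_n = max = 456.5 kips [governs: (ii)]; φR_n = 342.4 kips.

φR_n ≈ 342 kips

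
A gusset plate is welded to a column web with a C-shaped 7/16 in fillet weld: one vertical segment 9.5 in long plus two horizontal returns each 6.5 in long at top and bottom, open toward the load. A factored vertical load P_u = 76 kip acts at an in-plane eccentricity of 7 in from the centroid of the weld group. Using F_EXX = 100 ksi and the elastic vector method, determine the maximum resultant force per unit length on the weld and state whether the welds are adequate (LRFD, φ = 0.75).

f_max ≈ 10.2 kip/in; adequate

Total weld length L_w = 22.5 in. Treat welds as unit-width lines.
Centroid: x̄ = 2×6.5×3.25 / 22.5 = 1.878 in from the vertical weld.
Polar moment about centroid: J = I_x + I_y = [9.5³/12 + 2×6.5×4.75²] + [9.5×1.878² + 2(6.5³/12 + 6.5×1.372²)] = 468.5 in³.
Direct shear f_v = P/L_w = 76 / 22.5 = 3.378 kip/in (vertical).
Torsion M = P·e = 76 × 7 = 532 kip·in.
Critical point at (x, y) = (4.622, 4.75) from centroid. f_tx = M·y/J = 5.394 kip/in; f_ty = M·x/J = 5.249 kip/in.
Resultant f_max = √[f_tx² + (f_v + f_ty)²] = √[5.394² + (3.378 + 5.249)²] = 10.17 kip/in.
Capacity per unit length: φr_n = 0.75 × 0.6 × 100 × (0.707 × 0.4375) = 13.92 kip/in.
10.17 ≤ 13.92 → adequate.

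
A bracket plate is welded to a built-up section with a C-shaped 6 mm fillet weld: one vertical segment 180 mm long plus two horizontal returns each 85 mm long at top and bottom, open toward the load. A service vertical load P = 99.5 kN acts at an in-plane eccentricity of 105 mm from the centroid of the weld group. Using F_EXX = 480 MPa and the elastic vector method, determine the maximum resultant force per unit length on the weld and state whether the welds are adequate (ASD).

Total weld length L_w = 350 mm. Treat welds as unit-width lines.
Centroid: x̄ = 2×85×42.5 / 350 = 20.64 mm from the vertical weld.
Polar moment about centroid: J = I_x + I_y = [180³/12 + 2×85×90²] + [180×20.64² + 2(85³/12 + 85×21.86²)] = 2123000 mm³.
Direct shear f_v = P/L_w = 99.5×10³ / 350 = 284.3 N/mm (vertical).
Torsion M = P·e = 99.5×10³ × 105 = 10448000 N·mm.
Critical point at (x, y) = (64.36, 90) from centroid. f_tx = M·y/J = 442.8 N/mm; f_ty = M·x/J = 316.7 N/mm.
Resultant f_max = √[f_tx² + (f_v + f_ty)²] = √[442.8² + (284.3 + 316.7)²] = 746.5 N/mm.
Capacity per unit length: r_n/Ω = (1/2.0) × 0.6 × 480 × (0.707 × 6) = 610.8 N/mm.
746.5 > 610.8 → NOT adequate.

f_max ≈ 746 N/mm; NOT adequate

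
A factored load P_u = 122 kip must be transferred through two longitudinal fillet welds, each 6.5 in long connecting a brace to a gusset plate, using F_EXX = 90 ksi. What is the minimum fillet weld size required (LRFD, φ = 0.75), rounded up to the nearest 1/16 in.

w = 3/8 in

Total weld length L = 13 in.
Required throat t_e = P_u / (φ × 0.6 F_EXX × L) = 122 / (0.75 × 0.6 × 90 × 13) = 0.2317 in.
Required leg w = t_e / 0.707 = 0.3277 in → use 3/8 in.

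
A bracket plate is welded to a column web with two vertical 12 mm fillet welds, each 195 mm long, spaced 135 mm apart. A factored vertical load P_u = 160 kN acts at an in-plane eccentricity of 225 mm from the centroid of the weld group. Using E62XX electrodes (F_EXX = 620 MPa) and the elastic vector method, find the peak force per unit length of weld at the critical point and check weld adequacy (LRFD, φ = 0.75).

Total weld length L_w = 390 mm. Treat welds as unit-width lines.
Polar moment about centroid: J = 2[d³/12 + d(b/2)²] = 2[195³/12 + 195×67.5²] = 3013000 mm³.
Direct shear f_v = P/L_w = 160×10³ / 390 = 410.3 N/mm (vertical).
Torsion M = P·e = 160×10³ × 225 = 36000000 N·mm.
Critical point at (x, y) = (67.5, 97.5) from centroid. f_tx = M·y/J = 1165 N/mm; f_ty = M·x/J = 806.6 N/mm.
Resultant f_max = √[f_tx² + (f_v + f_ty)²] = √[1165² + (410.3 + 806.6)²] = 1685 N/mm.
Capacity per unit length: φr_n = 0.75 × 0.6 × 620 × (0.707 × 12) = 2367 N/mm.
1685 ≤ 2367 → adequate.

f_max ≈ 1680 N/mm; adequate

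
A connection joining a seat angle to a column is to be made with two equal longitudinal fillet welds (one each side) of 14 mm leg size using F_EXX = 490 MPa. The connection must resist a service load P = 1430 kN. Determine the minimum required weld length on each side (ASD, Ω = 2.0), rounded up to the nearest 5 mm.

Throat t_e = 0.707 × 14 = 9.898 mm.
r_n/Ω = (0.6 × 490 × 9.898) / 2.0 = 1455 N/mm = 1.455 kN/mm.
L_req = P / (r_n/Ω) = 1430 / 1.455 = 982.8 mm total.
Per side: 982.8 / 2 = 491.4 mm.
Round up → use L = 495 mm on each side.

L = 495 mm on each side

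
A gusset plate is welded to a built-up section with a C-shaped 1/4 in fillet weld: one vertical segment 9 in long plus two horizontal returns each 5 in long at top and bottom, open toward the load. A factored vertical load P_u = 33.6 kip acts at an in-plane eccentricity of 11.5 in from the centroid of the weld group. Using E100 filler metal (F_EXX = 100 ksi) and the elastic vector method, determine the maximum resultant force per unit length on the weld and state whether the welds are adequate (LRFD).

f_max ≈ 8.4 kip/in; NOT adequate

Total weld length L_w = 19 in. Treat welds as unit-width lines.
Centroid: x̄ = 2×5×2.5 / 19 = 1.316 in from the vertical weld.
Polar moment about centroid: J = I_x + I_y = [9³/12 + 2×5×4.5²] + [9×1.316² + 2(5³/12 + 5×1.184²)] = 313.7 in³.
Direct shear f_v = P/L_w = 33.6 / 19 = 1.768 kip/in (vertical).
Torsion M = P·e = 33.6 × 11.5 = 386.4 kip·in.
Critical point at (x, y) = (3.684, 4.5) from centroid. f_tx = M·y/J = 5.543 kip/in; f_ty = M·x/J = 4.538 kip/in.
Resultant f_max = √[f_tx² + (f_v + f_ty)²] = √[5.543² + (1.768 + 4.538)²] = 8.396 kip/in.
Capacity per unit length: φr_n = 0.75 × 0.6 × 100 × (0.707 × 0.25) = 7.954 kip/in.
8.396 > 7.954 → NOT adequate.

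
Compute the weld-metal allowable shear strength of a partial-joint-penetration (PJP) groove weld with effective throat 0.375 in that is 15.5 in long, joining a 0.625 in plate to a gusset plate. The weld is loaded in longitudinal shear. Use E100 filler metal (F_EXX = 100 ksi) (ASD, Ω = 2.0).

R_n/Ω ≈ 174 kip

Effective throat (given) t_e = 0.375 in.
A_we = 0.375 × 15.5 = 5.812 in².
F_nw = 0.6 F_EXX = 60 ksi.
R_n/Ω = (60 × 5.812) / 2.0 = 174.4 kip.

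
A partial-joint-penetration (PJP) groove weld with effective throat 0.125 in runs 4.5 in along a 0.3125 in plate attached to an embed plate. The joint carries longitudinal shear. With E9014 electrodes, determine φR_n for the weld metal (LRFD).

E90XX → F_EXX = 90 ksi.
Effective throat (given) t_e = 0.125 in.
A_we = 0.125 × 4.5 = 0.5625 in².
F_nw = 0.6 F_EXX = 54 ksi.
φR_n = 0.75 × 54 × 0.5625 = 22.78 kip.

φR_n ≈ 22.8 kip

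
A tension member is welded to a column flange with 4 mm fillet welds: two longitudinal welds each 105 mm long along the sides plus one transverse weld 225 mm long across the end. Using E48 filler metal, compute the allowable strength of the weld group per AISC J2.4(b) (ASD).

R_n/Ω ≈ 210 kN

E48XX → F_EXX = 480 MPa.
t_e = 0.707 × 4 = 2.828 mm.
R_nwl = 0.6 × 480 × 2.828 × 210 × 10⁻³ = 171 kN (longitudinal, 2 welds).
R_nwt = 0.6 × 480 × 2.828 × 225 × 10⁻³ = 183.3 kN (transverse, base value).
(i) R_nwl + R_nwt = 354.3 kN; (ii) 0.85 R_nwl + 1.5 R_nwt = 420.3 kN.
R_n = max = 420.3 kN [governs: (ii)]; R_n/Ω = 210.1 kN.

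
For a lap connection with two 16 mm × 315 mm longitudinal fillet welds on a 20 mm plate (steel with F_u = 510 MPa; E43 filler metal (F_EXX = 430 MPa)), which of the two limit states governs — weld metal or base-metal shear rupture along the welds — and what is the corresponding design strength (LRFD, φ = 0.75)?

φR_n ≈ 1380 kN (weld metal governs)

t_e = 0.707 × 16 = 11.31 mm; L = 630 mm.
Weld metal: φR_n = 0.75 × 0.6 × 430 × 11.31 × 630 × 10⁻³ = 1379 kN.
Base metal (shear rupture): φR_n = 0.75 × 0.6 × 510 × 20 × 630 × 10⁻³ = 2892 kN.
Governing: weld metal.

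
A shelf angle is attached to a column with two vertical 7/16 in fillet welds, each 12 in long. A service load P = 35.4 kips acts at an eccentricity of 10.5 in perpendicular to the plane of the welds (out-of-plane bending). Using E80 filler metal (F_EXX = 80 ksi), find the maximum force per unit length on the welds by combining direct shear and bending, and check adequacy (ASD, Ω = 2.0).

L_w = 2 × 12 = 24 in; section modulus (unit throat) S = 2 × L²/6 = 48 in².
Direct shear f_v = P/L_w = 35.4/24 = 1.475 kip/in.
Moment M = P × e = 35.4 × 10.5 = 371.7 kip·in; bending f_b = M/S = 7.744 kip/in.
f_max = √(f_v² + f_b²) = √(1.475² + 7.744²) = 7.883 kip/in.
r_n/Ω = (1/2.0) × 0.6 × 80 × (0.707 × 0.4375) = 7.423 kip/in → NOT adequate.

f_max ≈ 7.88 kip/in; NOT adequate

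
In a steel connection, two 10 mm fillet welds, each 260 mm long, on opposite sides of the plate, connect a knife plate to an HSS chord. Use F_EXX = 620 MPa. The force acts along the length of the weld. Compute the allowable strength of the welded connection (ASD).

Effective throat t_e = 0.707 × 10 = 7.07 mm.
Total length L = 520 mm; A_we = 7.07 × 520 = 3676 mm².
F_nw = 0.6 F_EXX = 0.6 × 620 = 372 MPa.
R_n = 372 × 3676 × 10⁻³ = 1368 kN; R_n/Ω = 1368/2.0 = 683.8 kN.

R_n/Ω ≈ 684 kN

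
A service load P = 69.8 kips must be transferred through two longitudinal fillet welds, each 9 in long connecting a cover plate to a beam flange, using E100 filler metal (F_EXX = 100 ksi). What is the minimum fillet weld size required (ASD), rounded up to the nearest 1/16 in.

w = 3/16 in

Total weld length L = 18 in.
Required throat t_e = P × Ω / (0.6 F_EXX × L) = 69.8 × 2.0 / (0.6 × 100 × 18) = 0.1293 in.
Required leg w = t_e / 0.707 = 0.1828 in → use 3/16 in.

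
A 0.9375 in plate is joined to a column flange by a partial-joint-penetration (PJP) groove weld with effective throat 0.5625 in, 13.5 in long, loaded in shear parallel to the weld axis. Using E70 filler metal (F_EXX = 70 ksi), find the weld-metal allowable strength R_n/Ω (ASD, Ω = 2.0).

R_n/Ω ≈ 159 kips

Effective throat (given) t_e = 0.5625 in.
A_we = 0.5625 × 13.5 = 7.594 in².
F_nw = 0.6 F_EXX = 42 ksi.
R_n/Ω = (42 × 7.594) / 2.0 = 159.5 kips.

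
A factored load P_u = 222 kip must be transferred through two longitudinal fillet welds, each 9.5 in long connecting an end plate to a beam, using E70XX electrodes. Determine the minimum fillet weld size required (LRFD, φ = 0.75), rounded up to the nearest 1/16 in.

w = 9/16 in

E70XX → F_EXX = 70 ksi.
Total weld length L = 19 in.
Required throat t_e = P_u / (φ × 0.6 F_EXX × L) = 222 / (0.75 × 0.6 × 70 × 19) = 0.3709 in.
Required leg w = t_e / 0.707 = 0.5246 in → use 9/16 in.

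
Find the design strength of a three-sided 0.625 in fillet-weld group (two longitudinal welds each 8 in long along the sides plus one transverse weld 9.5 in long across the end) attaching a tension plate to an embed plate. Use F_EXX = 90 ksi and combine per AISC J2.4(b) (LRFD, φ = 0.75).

φR_n ≈ 498 kip

t_e = 0.707 × 0.625 = 0.4419 in.
R_nwl = 0.6 × 90 × 0.4419 × 16 = 381.8 kip (longitudinal, 2 welds).
R_nwt = 0.6 × 90 × 0.4419 × 9.5 = 226.7 kip (transverse, base value).
(i) R_nwl + R_nwt = 608.5 kip; (ii) 0.85 R_nwl + 1.5 R_nwt = 664.5 kip.
R_n = max = 664.5 kip [governs: (ii)]; φR_n = 498.4 kip.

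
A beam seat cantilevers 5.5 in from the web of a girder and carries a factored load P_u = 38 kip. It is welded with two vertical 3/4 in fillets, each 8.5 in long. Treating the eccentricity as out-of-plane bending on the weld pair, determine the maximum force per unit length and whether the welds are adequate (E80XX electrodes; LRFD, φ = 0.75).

E80XX → F_EXX = 80 ksi.
L_w = 2 × 8.5 = 17 in; section modulus (unit throat) S = 2 × L²/6 = 24.08 in².
Direct shear f_v = P/L_w = 38/17 = 2.235 kip/in.
Moment M = P × e = 38 × 5.5 = 209 kip·in; bending f_b = M/S = 8.678 kip/in.
f_max = √(f_v² + f_b²) = √(2.235² + 8.678²) = 8.961 kip/in.
φr_n = 0.75 × 0.6 × 80 × (0.707 × 0.75) = 19.09 kip/in → adequate.

f_max ≈ 8.96 kip/in; adequate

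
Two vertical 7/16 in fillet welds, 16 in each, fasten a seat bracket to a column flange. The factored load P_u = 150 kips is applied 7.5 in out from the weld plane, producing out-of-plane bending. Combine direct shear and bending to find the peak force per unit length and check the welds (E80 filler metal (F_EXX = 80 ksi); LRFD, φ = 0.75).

L_w = 2 × 16 = 32 in; section modulus (unit throat) S = 2 × L²/6 = 85.33 in².
Direct shear f_v = P/L_w = 150/32 = 4.688 kip/in.
Moment M = P × e = 150 × 7.5 = 1125 kip·in; bending f_b = M/S = 13.18 kip/in.
f_max = √(f_v² + f_b²) = √(4.688² + 13.18²) = 13.99 kip/in.
φr_n = 0.75 × 0.6 × 80 × (0.707 × 0.4375) = 11.14 kip/in → NOT adequate.

f_max ≈ 14 kip/in; NOT adequate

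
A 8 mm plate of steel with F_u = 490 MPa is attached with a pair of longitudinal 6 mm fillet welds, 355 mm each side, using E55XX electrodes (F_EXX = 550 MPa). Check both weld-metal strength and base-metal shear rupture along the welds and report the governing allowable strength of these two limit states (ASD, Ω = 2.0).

t_e = 0.707 × 6 = 4.242 mm; L = 710 mm.
Weld metal: R_n/Ω = (1/2.0) × 0.6 × 550 × 4.242 × 710 × 10⁻³ = 497 kN.
Base metal (shear rupture): R_n/Ω = (1/2.0) × 0.6 × 490 × 8 × 710 × 10⁻³ = 835 kN.
Governing: weld metal.

R_n/Ω ≈ 497 kN (weld metal governs)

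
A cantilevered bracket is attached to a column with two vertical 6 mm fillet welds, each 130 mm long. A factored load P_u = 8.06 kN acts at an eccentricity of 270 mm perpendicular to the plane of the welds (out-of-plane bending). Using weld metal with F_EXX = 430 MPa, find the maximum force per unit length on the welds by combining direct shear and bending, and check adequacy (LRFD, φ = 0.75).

L_w = 2 × 130 = 260 mm; section modulus (unit throat) S = 2 × L²/6 = 5633 mm².
Direct shear f_v = P/L_w = 8.06×10³/260 = 31 N/mm.
Moment M = P × e = 8.06×10³ × 270 = 2176200 N·mm; bending f_b = M/S = 386.3 N/mm.
f_max = √(f_v² + f_b²) = √(31² + 386.3²) = 387.5 N/mm.
φr_n = 0.75 × 0.6 × 430 × (0.707 × 6) = 820.8 N/mm → adequate.

f_max ≈ 388 N/mm; adequate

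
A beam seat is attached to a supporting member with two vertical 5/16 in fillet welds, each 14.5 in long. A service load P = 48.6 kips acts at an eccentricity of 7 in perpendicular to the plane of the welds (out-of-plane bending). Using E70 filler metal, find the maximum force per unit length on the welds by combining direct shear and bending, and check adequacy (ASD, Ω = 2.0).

E70XX → F_EXX = 70 ksi.
L_w = 2 × 14.5 = 29 in; section modulus (unit throat) S = 2 × L²/6 = 70.08 in².
Direct shear f_v = P/L_w = 48.6/29 = 1.676 kip/in.
Moment M = P × e = 48.6 × 7 = 340.2 kip·in; bending f_b = M/S = 4.854 kip/in.
f_max = √(f_v² + f_b²) = √(1.676² + 4.854²) = 5.135 kip/in.
r_n/Ω = (1/2.0) × 0.6 × 70 × (0.707 × 0.3125) = 4.64 kip/in → NOT adequate.

f_max ≈ 5.14 kip/in; NOT adequate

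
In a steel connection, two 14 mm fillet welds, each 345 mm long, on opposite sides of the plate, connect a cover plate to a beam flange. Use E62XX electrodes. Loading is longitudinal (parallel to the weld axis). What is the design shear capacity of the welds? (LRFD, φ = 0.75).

E62XX → F_EXX = 620 MPa.
Effective throat t_e = 0.707 × 14 = 9.898 mm.
Total length L = 690 mm; A_we = 9.898 × 690 = 6830 mm².
F_nw = 0.6 F_EXX = 0.6 × 620 = 372 MPa.
φR_n = 0.75 × 372 × 6830 × 10⁻³ = 1905 kN.

φR_n ≈ 1910 kN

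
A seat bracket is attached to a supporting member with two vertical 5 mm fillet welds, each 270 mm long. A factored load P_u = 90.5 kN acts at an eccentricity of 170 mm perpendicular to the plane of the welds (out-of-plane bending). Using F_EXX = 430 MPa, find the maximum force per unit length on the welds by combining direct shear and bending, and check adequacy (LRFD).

L_w = 2 × 270 = 540 mm; section modulus (unit throat) S = 2 × L²/6 = 24300 mm².
Direct shear f_v = P/L_w = 90.5×10³/540 = 167.6 N/mm.
Moment M = P × e = 90.5×10³ × 170 = 15385000 N·mm; bending f_b = M/S = 633.1 N/mm.
f_max = √(f_v² + f_b²) = √(167.6² + 633.1²) = 654.9 N/mm.
φr_n = 0.75 × 0.6 × 430 × (0.707 × 5) = 684 N/mm → adequate.

f_max ≈ 655 N/mm; adequate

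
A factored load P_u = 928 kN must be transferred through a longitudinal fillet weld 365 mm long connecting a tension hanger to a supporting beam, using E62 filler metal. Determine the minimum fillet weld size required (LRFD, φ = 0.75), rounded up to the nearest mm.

w = 13 mm

E62XX → F_EXX = 620 MPa.
Total weld length L = 365 mm.
Required throat t_e = P_u / (φ × 0.6 F_EXX × L) = 928 / (0.75 × 0.6 × 620 × 365 × 10⁻³) = 9.113 mm.
Required leg w = t_e / 0.707 = 12.89 mm → use 13 mm.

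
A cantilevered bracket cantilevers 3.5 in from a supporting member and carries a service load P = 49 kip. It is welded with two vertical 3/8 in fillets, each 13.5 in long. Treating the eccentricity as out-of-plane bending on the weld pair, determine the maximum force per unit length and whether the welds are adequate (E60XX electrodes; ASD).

f_max ≈ 3.36 kip/in; adequate

E60XX → F_EXX = 60 ksi.
L_w = 2 × 13.5 = 27 in; section modulus (unit throat) S = 2 × L²/6 = 60.75 in².
Direct shear f_v = P/L_w = 49/27 = 1.815 kip/in.
Moment M = P × e = 49 × 3.5 = 171.5 kip·in; bending f_b = M/S = 2.823 kip/in.
f_max = √(f_v² + f_b²) = √(1.815² + 2.823²) = 3.356 kip/in.
r_n/Ω = (1/2.0) × 0.6 × 60 × (0.707 × 0.375) = 4.772 kip/in → adequate.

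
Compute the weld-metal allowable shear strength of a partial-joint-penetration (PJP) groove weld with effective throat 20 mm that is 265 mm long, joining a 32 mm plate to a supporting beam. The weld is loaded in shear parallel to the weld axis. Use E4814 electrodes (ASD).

R_n/Ω ≈ 763 kN

E48XX → F_EXX = 480 MPa.
Effective throat (given) t_e = 20 mm.
A_we = 20 × 265 = 5300 mm².
F_nw = 0.6 F_EXX = 288 MPa.
R_n/Ω = (288 × 5300) / 2.0 × 10⁻³ = 763.2 kN.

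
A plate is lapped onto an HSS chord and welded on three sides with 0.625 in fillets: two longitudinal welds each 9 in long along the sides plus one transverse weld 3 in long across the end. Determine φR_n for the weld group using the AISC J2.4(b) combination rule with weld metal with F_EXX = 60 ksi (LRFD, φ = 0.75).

φR_n ≈ 251 kips

t_e = 0.707 × 0.625 = 0.4419 in.
R_nwl = 0.6 × 60 × 0.4419 × 18 = 286.3 kips (longitudinal, 2 welds).
R_nwt = 0.6 × 60 × 0.4419 × 3 = 47.72 kips (transverse, base value).
(i) R_nwl + R_nwt = 334.1 kips; (ii) 0.85 R_nwl + 1.5 R_nwt = 315 kips.
R_n = max = 334.1 kips [governs: (i)]; φR_n = 250.5 kips.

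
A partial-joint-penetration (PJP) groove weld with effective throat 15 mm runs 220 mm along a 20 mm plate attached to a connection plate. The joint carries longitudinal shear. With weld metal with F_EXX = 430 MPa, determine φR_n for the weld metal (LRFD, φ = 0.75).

Effective throat (given) t_e = 15 mm.
A_we = 15 × 220 = 3300 mm².
F_nw = 0.6 F_EXX = 258 MPa.
φR_n = 0.75 × 258 × 3300 × 10⁻³ = 638.5 kN.

φR_n ≈ 639 kN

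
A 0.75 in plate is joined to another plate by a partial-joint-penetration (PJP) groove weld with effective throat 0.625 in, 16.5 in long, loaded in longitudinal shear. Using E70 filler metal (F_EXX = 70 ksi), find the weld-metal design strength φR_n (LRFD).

φR_n ≈ 325 kips

Effective throat (given) t_e = 0.625 in.
A_we = 0.625 × 16.5 = 10.31 in².
F_nw = 0.6 F_EXX = 42 ksi.
φR_n = 0.75 × 42 × 10.31 = 324.8 kips.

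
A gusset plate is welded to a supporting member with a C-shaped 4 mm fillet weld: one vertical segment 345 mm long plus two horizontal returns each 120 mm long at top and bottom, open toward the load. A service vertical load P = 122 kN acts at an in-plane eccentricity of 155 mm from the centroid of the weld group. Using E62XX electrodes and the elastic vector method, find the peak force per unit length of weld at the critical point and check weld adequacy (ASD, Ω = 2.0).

f_max ≈ 466 N/mm; adequate

E62XX → F_EXX = 620 MPa.
Total weld length L_w = 585 mm. Treat welds as unit-width lines.
Centroid: x̄ = 2×120×60 / 585 = 24.62 mm from the vertical weld.
Polar moment about centroid: J = I_x + I_y = [345³/12 + 2×120×172.5²] + [345×24.62² + 2(120³/12 + 120×35.38²)] = 11360000 mm³.
Direct shear f_v = P/L_w = 122×10³ / 585 = 208.5 N/mm (vertical).
Torsion M = P·e = 122×10³ × 155 = 18910000 N·mm.
Critical point at (x, y) = (95.38, 172.5) from centroid. f_tx = M·y/J = 287.1 N/mm; f_ty = M·x/J = 158.8 N/mm.
Resultant f_max = √[f_tx² + (f_v + f_ty)²] = √[287.1² + (208.5 + 158.8)²] = 466.2 N/mm.
Capacity per unit length: r_n/Ω = (1/2.0) × 0.6 × 620 × (0.707 × 4) = 526 N/mm.
466.2 ≤ 526 → adequate.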